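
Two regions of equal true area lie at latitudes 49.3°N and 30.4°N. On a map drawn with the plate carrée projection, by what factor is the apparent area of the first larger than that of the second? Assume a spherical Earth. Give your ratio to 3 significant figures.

1.32

For the equirectangular projection with φ₀ = 0 (plate carrée), h = 1 along meridians and k = sec φ along parallels.
Areal scale at 49.3°: h·k = 1.000 × 1.534 = 1.534.
Areal scale at 30.4°: h·k = 1.000 × 1.159 = 1.159.
Ratio = 1.534/1.159 ≈ 1.32.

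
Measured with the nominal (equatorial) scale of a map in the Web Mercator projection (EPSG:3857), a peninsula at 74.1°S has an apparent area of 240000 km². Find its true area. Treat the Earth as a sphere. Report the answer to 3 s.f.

Mercator is conformal, so the point scale is isotropic: h = k = sec φ = 1/cos φ.
Areal scale = k² = sec²φ = 1/cos²(74.1°) = 1/0.2740² = 13.32.
True area = apparent / (areal scale) = 240000 / 13.32 ≈ 18000 km².

18000 km²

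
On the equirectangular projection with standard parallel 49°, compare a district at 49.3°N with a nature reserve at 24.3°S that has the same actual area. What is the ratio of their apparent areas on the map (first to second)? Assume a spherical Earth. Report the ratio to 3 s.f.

1.40

In the equirectangular projection with standard parallel φ₀ = 49° (x = Rλ cos φ₀, y = Rφ), meridians are true-scale (h = 1) and the parallel scale is k = cos φ₀ / cos φ.
Areal scale at 49.3°: h·k = 1.000 × 1.006 = 1.006.
Areal scale at 24.3°: h·k = 1.000 × 0.7198 = 0.7198.
Ratio = 1.006/0.7198 ≈ 1.40.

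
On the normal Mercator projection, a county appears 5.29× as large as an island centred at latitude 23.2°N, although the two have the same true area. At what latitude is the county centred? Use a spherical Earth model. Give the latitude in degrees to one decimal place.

Mercator areal scale is sec²φ, so apparent-area ratio = sec²φ₁ / sec²φ₂ = cos²φ₂ / cos²φ₁.
cos²φ₂ / cos²φ₁ = 5.29  ⇒  cos φ₁ = cos 23.2° / √5.29 = 0.9191/2.300 = 0.3996.
φ₁ = arccos(0.3996) ≈ 66.4°.

66.4°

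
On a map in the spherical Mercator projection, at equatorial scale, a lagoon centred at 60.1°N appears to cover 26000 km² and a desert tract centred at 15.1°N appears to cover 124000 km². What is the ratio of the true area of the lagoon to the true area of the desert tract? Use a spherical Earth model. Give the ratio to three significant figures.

Since Mercator area scale is 1/cos²φ, the true area equals the apparent area multiplied by cos²φ.
True area of lagoon: 26000 × cos²(60.1°) = 26000 × 0.2485 = 6461 km².
True area of desert tract: 124000 × cos²(15.1°) = 124000 × 0.9321 = 115600 km².
Ratio = 6461 / 115600 ≈ 0.0559.

0.0559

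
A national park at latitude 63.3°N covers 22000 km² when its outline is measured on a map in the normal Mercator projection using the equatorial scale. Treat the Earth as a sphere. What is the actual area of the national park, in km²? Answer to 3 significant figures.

Mercator is conformal, so the point scale is isotropic: h = k = sec φ = 1/cos φ.
Areal scale = k² = sec²φ = 1/cos²(63.3°) = 1/0.4493² = 4.953.
True area = apparent / (areal scale) = 22000 / 4.953 ≈ 4440 km².

4440 km²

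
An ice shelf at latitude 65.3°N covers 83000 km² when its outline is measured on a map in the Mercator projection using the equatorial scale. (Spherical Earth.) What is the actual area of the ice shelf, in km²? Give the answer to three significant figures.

For Mercator, h = k = sec φ (a conformal cylindrical projection has a single point scale, 1/cos φ).
Areal scale = k² = sec²φ = 1/cos²(65.3°) = 1/0.4179² = 5.727.
True area = apparent / (areal scale) = 83000 / 5.727 ≈ 14500 km².

14500 km²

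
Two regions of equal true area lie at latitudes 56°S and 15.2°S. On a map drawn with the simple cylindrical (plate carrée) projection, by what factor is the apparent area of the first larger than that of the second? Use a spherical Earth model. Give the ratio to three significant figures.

For the equirectangular projection with φ₀ = 0 (plate carrée), h = 1 along meridians and k = sec φ along parallels.
Areal scale at 56°: h·k = 1.000 × 1.788 = 1.788.
Areal scale at 15.2°: h·k = 1.000 × 1.036 = 1.036.
Ratio = 1.788/1.036 ≈ 1.73.

1.73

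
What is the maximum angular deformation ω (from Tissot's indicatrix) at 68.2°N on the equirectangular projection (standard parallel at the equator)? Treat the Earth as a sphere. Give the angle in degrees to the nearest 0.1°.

54.6°

Plate carrée maps x = Rλ, y = Rφ. The meridian scale is h = 1 and the parallel scale is k = 1/cos φ = sec φ.
At 68.2°: h = 1.000, k = 2.693; principal scales a = 2.693, b = 1.000.
sin(ω/2) = (a − b)/(a + b) = 1.693/3.693 = 0.4584, so ω = 2 arcsin(0.4584) ≈ 54.6°.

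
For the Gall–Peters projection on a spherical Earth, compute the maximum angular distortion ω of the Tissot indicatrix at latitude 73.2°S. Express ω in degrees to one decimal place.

91.1°

Gall–Peters is a cylindrical equal-area projection with standard parallels at ±45°. A cylindrical equal-area projection with standard parallel φ₀ has meridian scale h = cos φ / cos φ₀ and parallel scale k = cos φ₀ / cos φ (so areas are preserved, h·k = 1).
At 73.2°: h = 0.4088, k = 2.446; principal scales a = 2.446, b = 0.4088.
sin(ω/2) = (a − b)/(a + b) = 2.038/2.855 = 0.7137, so ω = 2 arcsin(0.7137) ≈ 91.1°.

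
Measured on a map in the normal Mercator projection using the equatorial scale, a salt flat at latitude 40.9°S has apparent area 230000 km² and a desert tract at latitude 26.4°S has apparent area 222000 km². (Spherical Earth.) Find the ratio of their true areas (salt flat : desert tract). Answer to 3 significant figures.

0.738

Mercator's areal exaggeration is sec²φ; hence true area = (apparent area) · cos²φ.
True area of salt flat: 230000 × cos²(40.9°) = 230000 × 0.5713 = 131400 km².
True area of desert tract: 222000 × cos²(26.4°) = 222000 × 0.8023 = 178100 km².
Ratio = 131400 / 178100 ≈ 0.738.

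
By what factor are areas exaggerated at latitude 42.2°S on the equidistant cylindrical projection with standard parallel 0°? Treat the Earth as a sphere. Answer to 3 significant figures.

1.35

Plate carrée maps x = Rλ, y = Rφ. The meridian scale is h = 1 and the parallel scale is k = 1/cos φ = sec φ.
Areal scale = h·k = 1 × sec φ; at 42.2°, h = 1.000, k = 1.350, so h·k = 1.350.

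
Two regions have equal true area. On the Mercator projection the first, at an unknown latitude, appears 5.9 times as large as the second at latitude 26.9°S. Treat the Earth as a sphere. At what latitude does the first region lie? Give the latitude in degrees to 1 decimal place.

68.5°

Mercator areal scale is sec²φ, so apparent-area ratio = sec²φ₁ / sec²φ₂ = cos²φ₂ / cos²φ₁.
cos²φ₂ / cos²φ₁ = 5.9  ⇒  cos φ₁ = cos 26.9° / √5.9 = 0.8918/2.429 = 0.3671.
φ₁ = arccos(0.3671) ≈ 68.5°.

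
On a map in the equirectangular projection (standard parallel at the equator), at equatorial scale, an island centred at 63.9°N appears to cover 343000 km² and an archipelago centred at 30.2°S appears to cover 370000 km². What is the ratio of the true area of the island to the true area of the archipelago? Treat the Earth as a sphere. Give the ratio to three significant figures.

0.472

On the plate carrée, areal scale = h·k = 1 × sec φ, so true area = apparent × cos φ.
True area of island: 343000 × cos(63.9°) = 343000 × 0.4399 = 150900 km².
True area of archipelago: 370000 × cos(30.2°) = 370000 × 0.8643 = 319800 km².
Ratio = 150900 / 319800 ≈ 0.472.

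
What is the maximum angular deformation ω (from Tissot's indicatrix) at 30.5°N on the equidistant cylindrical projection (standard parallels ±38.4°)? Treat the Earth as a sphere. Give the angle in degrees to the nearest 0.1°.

With standard parallel φ₀ = 38.4°, the equirectangular projection gives x = Rλ cos φ₀, y = Rφ, so h = 1 and k = cos 38.4° / cos φ.
At 30.5°: h = 1.000, k = 0.9095; principal scales a = 1.000, b = 0.9095.
sin(ω/2) = (a − b)/(a + b) = 0.09045/1.910 = 0.04737, so ω = 2 arcsin(0.04737) ≈ 5.4°.

5.4°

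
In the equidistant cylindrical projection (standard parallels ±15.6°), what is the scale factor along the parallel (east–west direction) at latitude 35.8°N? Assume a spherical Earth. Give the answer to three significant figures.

1.19

In the equirectangular projection with standard parallel φ₀ = 15.6° (x = Rλ cos φ₀, y = Rφ), meridians are true-scale (h = 1) and the parallel scale is k = cos φ₀ / cos φ.
k = cos 15.6° / cos 35.8° = 0.9632/0.8111 = 1.188.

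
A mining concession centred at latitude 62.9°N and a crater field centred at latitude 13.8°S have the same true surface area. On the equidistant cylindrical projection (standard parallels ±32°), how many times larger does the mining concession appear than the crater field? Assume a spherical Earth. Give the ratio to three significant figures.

2.13

With standard parallel φ₀ = 32°, the equirectangular projection gives x = Rλ cos φ₀, y = Rφ, so h = 1 and k = cos 32° / cos φ.
Areal scale at 62.9°: h·k = 1.000 × 1.862 = 1.862.
Areal scale at 13.8°: h·k = 1.000 × 0.8733 = 0.8733.
Ratio = 1.862/0.8733 ≈ 2.13.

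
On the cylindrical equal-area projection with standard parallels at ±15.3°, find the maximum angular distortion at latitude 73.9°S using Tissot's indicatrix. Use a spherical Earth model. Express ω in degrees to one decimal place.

For cylindrical equal-area with standard parallel φ₀, h = cos φ / cos φ₀ and k = cos φ₀ / cos φ, so h·k = 1.
At 73.9°: h = 0.2875, k = 3.478; principal scales a = 3.478, b = 0.2875.
sin(ω/2) = (a − b)/(a + b) = 3.191/3.766 = 0.8473, so ω = 2 arcsin(0.8473) ≈ 115.8°.

115.8°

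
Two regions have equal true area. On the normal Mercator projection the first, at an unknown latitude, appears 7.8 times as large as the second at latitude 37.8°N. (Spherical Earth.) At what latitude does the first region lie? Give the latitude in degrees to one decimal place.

Mercator areal scale is sec²φ, so apparent-area ratio = sec²φ₁ / sec²φ₂ = cos²φ₂ / cos²φ₁.
cos²φ₂ / cos²φ₁ = 7.8  ⇒  cos φ₁ = cos 37.8° / √7.8 = 0.7902/2.793 = 0.2829.
φ₁ = arccos(0.2829) ≈ 73.6°.

73.6°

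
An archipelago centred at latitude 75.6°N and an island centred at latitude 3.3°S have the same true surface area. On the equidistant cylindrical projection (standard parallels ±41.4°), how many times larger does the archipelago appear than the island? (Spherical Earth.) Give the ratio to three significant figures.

4.01

The equidistant cylindrical projection with φ₀ = 41.4° has h = 1 (meridians true) and k = cos φ₀ / cos φ along parallels.
Areal scale at 75.6°: h·k = 1.000 × 3.016 = 3.016.
Areal scale at 3.3°: h·k = 1.000 × 0.7514 = 0.7514.
Ratio = 3.016/0.7514 ≈ 4.01.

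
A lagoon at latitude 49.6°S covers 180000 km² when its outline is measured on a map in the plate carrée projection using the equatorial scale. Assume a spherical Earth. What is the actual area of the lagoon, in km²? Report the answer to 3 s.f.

For the equirectangular projection with φ₀ = 0 (plate carrée), h = 1 along meridians and k = sec φ along parallels.
Areal scale = h·k = 1 × sec φ; at 49.6°, h = 1.000, k = 1.543, so h·k = 1.543.
True area = apparent / (areal scale) = 180000 / 1.543 ≈ 117000 km².

117000 km²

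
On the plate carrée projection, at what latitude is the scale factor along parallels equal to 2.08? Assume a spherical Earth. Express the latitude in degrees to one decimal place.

Plate carrée: h = 1, k = sec φ along parallels.
sec φ = 2.08  ⇒  cos φ = 0.4808  ⇒  φ ≈ 61.3°.

61.3°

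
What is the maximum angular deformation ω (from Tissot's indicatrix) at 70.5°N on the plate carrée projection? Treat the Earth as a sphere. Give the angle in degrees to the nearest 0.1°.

Plate carrée maps x = Rλ, y = Rφ. The meridian scale is h = 1 and the parallel scale is k = 1/cos φ = sec φ.
At 70.5°: h = 1.000, k = 2.996; principal scales a = 2.996, b = 1.000.
sin(ω/2) = (a − b)/(a + b) = 1.996/3.996 = 0.4995, so ω = 2 arcsin(0.4995) ≈ 59.9°.

59.9°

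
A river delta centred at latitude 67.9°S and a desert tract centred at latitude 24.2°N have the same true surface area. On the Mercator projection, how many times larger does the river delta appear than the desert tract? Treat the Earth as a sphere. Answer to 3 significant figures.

Mercator is conformal with k = sec φ, so areal scale = k² = sec²φ.
At 67.9°: sec²(67.9°) = 1/0.3762² = 7.065.
At 24.2°: sec²(24.2°) = 1/0.9121² = 1.202.
Ratio = 7.065/1.202 = cos²(24.2°)/cos²(67.9°) ≈ 5.88.

5.88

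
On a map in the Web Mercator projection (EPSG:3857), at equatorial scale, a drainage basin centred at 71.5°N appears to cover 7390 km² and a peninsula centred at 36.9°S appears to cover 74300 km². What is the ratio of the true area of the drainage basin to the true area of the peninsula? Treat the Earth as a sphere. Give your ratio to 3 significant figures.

0.0157

On Mercator the areal scale is sec²φ, so true area = apparent × cos²φ.
True area of drainage basin: 7390 × cos²(71.5°) = 7390 × 0.1007 = 744.0 km².
True area of peninsula: 74300 × cos²(36.9°) = 74300 × 0.6395 = 47510 km².
Ratio = 744.0 / 47510 ≈ 0.0157.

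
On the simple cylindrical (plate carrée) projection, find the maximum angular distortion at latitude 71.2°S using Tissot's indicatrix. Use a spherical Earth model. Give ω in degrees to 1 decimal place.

61.7°

In the plate carrée (x = Rλ, y = Rφ), meridians are true-scale (h = 1) and parallels are stretched by k = sec φ.
At 71.2°: h = 1.000, k = 3.103; principal scales a = 3.103, b = 1.000.
sin(ω/2) = (a − b)/(a + b) = 2.103/4.103 = 0.5126, so ω = 2 arcsin(0.5126) ≈ 61.7°.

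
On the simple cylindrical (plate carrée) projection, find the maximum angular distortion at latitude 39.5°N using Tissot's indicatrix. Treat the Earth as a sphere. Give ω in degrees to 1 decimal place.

14.8°

Plate carrée maps x = Rλ, y = Rφ. The meridian scale is h = 1 and the parallel scale is k = 1/cos φ = sec φ.
At 39.5°: h = 1.000, k = 1.296; principal scales a = 1.296, b = 1.000.
sin(ω/2) = (a − b)/(a + b) = 0.2960/2.296 = 0.1289, so ω = 2 arcsin(0.1289) ≈ 14.8°.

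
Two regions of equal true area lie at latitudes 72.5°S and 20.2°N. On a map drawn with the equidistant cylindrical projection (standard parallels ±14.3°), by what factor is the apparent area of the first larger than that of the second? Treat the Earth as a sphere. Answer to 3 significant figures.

In the equirectangular projection with standard parallel φ₀ = 14.3° (x = Rλ cos φ₀, y = Rφ), meridians are true-scale (h = 1) and the parallel scale is k = cos φ₀ / cos φ.
Areal scale at 72.5°: h·k = 1.000 × 3.222 = 3.222.
Areal scale at 20.2°: h·k = 1.000 × 1.033 = 1.033.
Ratio = 3.222/1.033 ≈ 3.12.

3.12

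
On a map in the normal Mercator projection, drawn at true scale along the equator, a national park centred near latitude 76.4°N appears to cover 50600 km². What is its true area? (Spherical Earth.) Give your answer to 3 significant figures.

The Mercator projection is conformal; its linear scale factor is the same in every direction and equals sec φ = 1/cos φ.
Areal scale = k² = sec²φ = 1/cos²(76.4°) = 1/0.2351² = 18.09.
True area = apparent / (areal scale) = 50600 / 18.09 ≈ 2800 km².

2800 km²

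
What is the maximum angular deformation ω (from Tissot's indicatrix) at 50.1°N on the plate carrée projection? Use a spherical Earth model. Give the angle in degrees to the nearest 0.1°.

25.2°

In the plate carrée (x = Rλ, y = Rφ), meridians are true-scale (h = 1) and parallels are stretched by k = sec φ.
At 50.1°: h = 1.000, k = 1.559; principal scales a = 1.559, b = 1.000.
sin(ω/2) = (a − b)/(a + b) = 0.5590/2.559 = 0.2184, so ω = 2 arcsin(0.2184) ≈ 25.2°.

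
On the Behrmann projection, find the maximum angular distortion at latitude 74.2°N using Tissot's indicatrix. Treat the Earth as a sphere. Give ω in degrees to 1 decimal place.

The Behrmann projection is cylindrical equal-area with φ₀ = 30°. For cylindrical equal-area with standard parallel φ₀, h = cos φ / cos φ₀ and k = cos φ₀ / cos φ, so h·k = 1.
At 74.2°: h = 0.3144, k = 3.181; principal scales a = 3.181, b = 0.3144.
sin(ω/2) = (a − b)/(a + b) = 2.866/3.495 = 0.8201, so ω = 2 arcsin(0.8201) ≈ 110.2°.

110.2°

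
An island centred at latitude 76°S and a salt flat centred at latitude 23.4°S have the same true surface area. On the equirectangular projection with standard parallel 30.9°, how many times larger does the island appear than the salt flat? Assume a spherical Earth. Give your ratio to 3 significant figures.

3.79

The equidistant cylindrical projection with φ₀ = 30.9° has h = 1 (meridians true) and k = cos φ₀ / cos φ along parallels.
Areal scale at 76°: h·k = 1.000 × 3.547 = 3.547.
Areal scale at 23.4°: h·k = 1.000 × 0.9350 = 0.9350.
Ratio = 3.547/0.9350 ≈ 3.79.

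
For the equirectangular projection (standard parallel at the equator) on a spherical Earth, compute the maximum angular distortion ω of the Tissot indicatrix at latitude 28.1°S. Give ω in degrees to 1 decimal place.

7.2°

For the equirectangular projection with φ₀ = 0 (plate carrée), h = 1 along meridians and k = sec φ along parallels.
At 28.1°: h = 1.000, k = 1.134; principal scales a = 1.134, b = 1.000.
sin(ω/2) = (a − b)/(a + b) = 0.1336/2.134 = 0.06263, so ω = 2 arcsin(0.06263) ≈ 7.2°.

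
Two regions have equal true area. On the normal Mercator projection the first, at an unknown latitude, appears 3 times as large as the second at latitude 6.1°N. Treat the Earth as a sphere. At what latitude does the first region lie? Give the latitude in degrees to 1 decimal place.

55.0°

For equal true areas on Mercator, apparent areas scale as sec²φ, so the ratio is cos²φ₂ / cos²φ₁.
cos²φ₂ / cos²φ₁ = 3  ⇒  cos φ₁ = cos 6.1° / √3 = 0.9943/1.732 = 0.5741.
φ₁ = arccos(0.5741) ≈ 55.0°.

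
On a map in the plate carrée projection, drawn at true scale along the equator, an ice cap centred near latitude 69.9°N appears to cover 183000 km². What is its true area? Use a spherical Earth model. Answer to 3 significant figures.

Plate carrée maps x = Rλ, y = Rφ. The meridian scale is h = 1 and the parallel scale is k = 1/cos φ = sec φ.
Areal scale = h·k = 1 × sec φ; at 69.9°, h = 1.000, k = 2.910, so h·k = 2.910.
True area = apparent / (areal scale) = 183000 / 2.910 ≈ 62900 km².

62900 km²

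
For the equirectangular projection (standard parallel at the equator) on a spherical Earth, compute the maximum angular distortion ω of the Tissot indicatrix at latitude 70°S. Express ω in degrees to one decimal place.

In the plate carrée (x = Rλ, y = Rφ), meridians are true-scale (h = 1) and parallels are stretched by k = sec φ.
At 70°: h = 1.000, k = 2.924; principal scales a = 2.924, b = 1.000.
sin(ω/2) = (a − b)/(a + b) = 1.924/3.924 = 0.4903, so ω = 2 arcsin(0.4903) ≈ 58.7°.

58.7°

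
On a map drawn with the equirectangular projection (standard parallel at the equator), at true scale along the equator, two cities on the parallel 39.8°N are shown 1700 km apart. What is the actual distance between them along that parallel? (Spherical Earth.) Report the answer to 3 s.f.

For the equirectangular projection with φ₀ = 0 (plate carrée), h = 1 along meridians and k = sec φ along parallels.
Along the parallel at 39.8°, map distances are exaggerated by k = sec 39.8° = 1.302.
True distance = 1700 / 1.302 = 1700 × cos 39.8° ≈ 1310 km.

1310 km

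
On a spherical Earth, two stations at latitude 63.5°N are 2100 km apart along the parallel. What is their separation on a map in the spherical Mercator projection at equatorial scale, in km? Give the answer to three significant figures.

Mercator is conformal, so the point scale is isotropic: h = k = sec φ = 1/cos φ.
Along the parallel, k = sec 63.5° = 1/0.4462 = 2.241.
Map distance = 2100 × 2.241 ≈ 4710 km.

4710 km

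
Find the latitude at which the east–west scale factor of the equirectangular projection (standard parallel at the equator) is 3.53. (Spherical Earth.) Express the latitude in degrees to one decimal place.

73.5°

Plate carrée: h = 1, k = sec φ along parallels.
sec φ = 3.53  ⇒  cos φ = 0.2833  ⇒  φ ≈ 73.5°.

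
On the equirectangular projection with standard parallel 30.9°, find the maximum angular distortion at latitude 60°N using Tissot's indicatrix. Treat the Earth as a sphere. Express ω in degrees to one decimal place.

The equidistant cylindrical projection with φ₀ = 30.9° has h = 1 (meridians true) and k = cos φ₀ / cos φ along parallels.
At 60°: h = 1.000, k = 1.716; principal scales a = 1.716, b = 1.000.
sin(ω/2) = (a − b)/(a + b) = 0.7161/2.716 = 0.2637, so ω = 2 arcsin(0.2637) ≈ 30.6°.

30.6°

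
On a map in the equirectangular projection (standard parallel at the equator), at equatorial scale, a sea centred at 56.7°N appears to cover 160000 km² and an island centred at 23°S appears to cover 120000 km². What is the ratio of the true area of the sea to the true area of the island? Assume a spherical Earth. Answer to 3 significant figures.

0.795

Plate carrée has h = 1 and k = sec φ, giving areal scale sec φ; true area = (apparent area) · cos φ.
True area of sea: 160000 × cos(56.7°) = 160000 × 0.5490 = 87840 km².
True area of island: 120000 × cos(23°) = 120000 × 0.9205 = 110500 km².
Ratio = 87840 / 110500 ≈ 0.795.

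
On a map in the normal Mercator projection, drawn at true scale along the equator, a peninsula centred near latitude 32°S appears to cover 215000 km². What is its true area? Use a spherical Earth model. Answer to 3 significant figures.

Mercator is conformal, so the point scale is isotropic: h = k = sec φ = 1/cos φ.
Areal scale = k² = sec²φ = 1/cos²(32°) = 1/0.8480² = 1.390.
True area = apparent / (areal scale) = 215000 / 1.390 ≈ 155000 km².

155000 km²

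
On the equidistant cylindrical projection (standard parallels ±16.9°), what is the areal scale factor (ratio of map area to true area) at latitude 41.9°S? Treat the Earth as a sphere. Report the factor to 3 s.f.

The equidistant cylindrical projection with φ₀ = 16.9° has h = 1 (meridians true) and k = cos φ₀ / cos φ along parallels.
Areal scale = h·k = 1 × cos φ₀ / cos φ; at 41.9°, h = 1.000, k = 1.286, so h·k = 1.286.

1.29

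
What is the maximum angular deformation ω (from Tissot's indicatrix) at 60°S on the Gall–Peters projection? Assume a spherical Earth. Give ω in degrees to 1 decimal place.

The Gall–Peters projection is cylindrical equal-area with φ₀ = 45°. For cylindrical equal-area with standard parallel φ₀, h = cos φ / cos φ₀ and k = cos φ₀ / cos φ, so h·k = 1.
At 60°: h = 0.7071, k = 1.414; principal scales a = 1.414, b = 0.7071.
sin(ω/2) = (a − b)/(a + b) = 0.7071/2.121 = 0.3333, so ω = 2 arcsin(0.3333) ≈ 38.9°.

38.9°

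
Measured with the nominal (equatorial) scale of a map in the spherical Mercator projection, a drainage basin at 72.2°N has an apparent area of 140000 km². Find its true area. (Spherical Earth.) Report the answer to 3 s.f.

13100 km²

The Mercator projection is conformal; its linear scale factor is the same in every direction and equals sec φ = 1/cos φ.
Areal scale = k² = sec²φ = 1/cos²(72.2°) = 1/0.3057² = 10.70.
True area = apparent / (areal scale) = 140000 / 10.70 ≈ 13100 km².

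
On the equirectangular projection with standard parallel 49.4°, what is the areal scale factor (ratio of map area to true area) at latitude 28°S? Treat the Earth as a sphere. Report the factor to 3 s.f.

0.737

With standard parallel φ₀ = 49.4°, the equirectangular projection gives x = Rλ cos φ₀, y = Rφ, so h = 1 and k = cos 49.4° / cos φ.
Areal scale = h·k = 1 × cos φ₀ / cos φ; at 28°, h = 1.000, k = 0.7370, so h·k = 0.7370.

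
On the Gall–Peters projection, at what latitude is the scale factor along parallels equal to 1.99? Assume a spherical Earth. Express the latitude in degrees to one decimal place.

69.2°

Gall–Peters is a cylindrical equal-area projection with standard parallels at ±45°. Cylindrical equal-area (φ₀ = 45°): h = cos φ / cos 45° along meridians, k = cos 45° / cos φ along parallels; h·k = 1.
k = cos φ₀ / cos φ = 1.99  ⇒  cos φ = cos 45° / 1.99 = 0.3553.
φ = arccos(0.3553) ≈ 69.2°.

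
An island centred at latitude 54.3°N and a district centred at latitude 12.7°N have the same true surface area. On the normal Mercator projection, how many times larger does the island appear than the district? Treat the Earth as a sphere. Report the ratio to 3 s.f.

Mercator areal scale is sec²φ.
At 54.3°: sec²(54.3°) = 1/0.5835² = 2.937.
At 12.7°: sec²(12.7°) = 1/0.9755² = 1.051.
Ratio = 2.937/1.051 = cos²(12.7°)/cos²(54.3°) ≈ 2.79.

2.79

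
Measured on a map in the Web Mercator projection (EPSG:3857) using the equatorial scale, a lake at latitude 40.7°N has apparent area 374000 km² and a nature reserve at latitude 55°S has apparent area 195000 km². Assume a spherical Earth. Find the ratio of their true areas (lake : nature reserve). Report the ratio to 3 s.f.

Since Mercator area scale is 1/cos²φ, the true area equals the apparent area multiplied by cos²φ.
True area of lake: 374000 × cos²(40.7°) = 374000 × 0.5748 = 215000 km².
True area of nature reserve: 195000 × cos²(55°) = 195000 × 0.3290 = 64150 km².
Ratio = 215000 / 64150 ≈ 3.35.

3.35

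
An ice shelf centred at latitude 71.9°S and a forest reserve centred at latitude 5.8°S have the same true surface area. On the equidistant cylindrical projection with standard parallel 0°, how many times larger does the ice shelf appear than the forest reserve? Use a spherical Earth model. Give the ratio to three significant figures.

3.20

For the equirectangular projection with φ₀ = 0 (plate carrée), h = 1 along meridians and k = sec φ along parallels.
Areal scale at 71.9°: h·k = 1.000 × 3.219 = 3.219.
Areal scale at 5.8°: h·k = 1.000 × 1.005 = 1.005.
Ratio = 3.219/1.005 ≈ 3.20.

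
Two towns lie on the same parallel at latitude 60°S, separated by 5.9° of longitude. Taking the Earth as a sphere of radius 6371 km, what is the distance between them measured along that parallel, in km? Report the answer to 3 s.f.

Arc length along a parallel = R cos φ · Δλ (with Δλ in radians).
= 6371 × cos 60° × (5.9° × π/180) = 6371 × 0.5000 × 0.1030 ≈ 328 km.

328 km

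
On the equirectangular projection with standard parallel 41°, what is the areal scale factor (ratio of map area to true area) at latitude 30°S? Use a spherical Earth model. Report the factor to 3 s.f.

In the equirectangular projection with standard parallel φ₀ = 41° (x = Rλ cos φ₀, y = Rφ), meridians are true-scale (h = 1) and the parallel scale is k = cos φ₀ / cos φ.
Areal scale = h·k = 1 × cos φ₀ / cos φ; at 30°, h = 1.000, k = 0.8715, so h·k = 0.8715.

0.871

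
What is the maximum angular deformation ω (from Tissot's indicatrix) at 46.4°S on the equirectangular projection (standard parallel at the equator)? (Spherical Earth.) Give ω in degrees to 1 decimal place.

Plate carrée maps x = Rλ, y = Rφ. The meridian scale is h = 1 and the parallel scale is k = 1/cos φ = sec φ.
At 46.4°: h = 1.000, k = 1.450; principal scales a = 1.450, b = 1.000.
sin(ω/2) = (a − b)/(a + b) = 0.4501/2.450 = 0.1837, so ω = 2 arcsin(0.1837) ≈ 21.2°.

21.2°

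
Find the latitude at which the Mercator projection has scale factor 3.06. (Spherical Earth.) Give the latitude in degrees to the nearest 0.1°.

Mercator scale is k = sec φ = 1/cos φ.
1/cos φ = 3.06  ⇒  cos φ = 0.3268  ⇒  φ = arccos(0.3268) ≈ 70.9°.

70.9°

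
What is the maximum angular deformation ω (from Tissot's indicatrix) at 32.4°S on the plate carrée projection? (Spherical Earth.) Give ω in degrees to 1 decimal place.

9.7°

In the plate carrée (x = Rλ, y = Rφ), meridians are true-scale (h = 1) and parallels are stretched by k = sec φ.
At 32.4°: h = 1.000, k = 1.184; principal scales a = 1.184, b = 1.000.
sin(ω/2) = (a − b)/(a + b) = 0.1844/2.184 = 0.08441, so ω = 2 arcsin(0.08441) ≈ 9.7°.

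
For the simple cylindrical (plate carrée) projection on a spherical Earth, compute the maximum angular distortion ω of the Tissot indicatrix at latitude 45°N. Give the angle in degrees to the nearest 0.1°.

Plate carrée maps x = Rλ, y = Rφ. The meridian scale is h = 1 and the parallel scale is k = 1/cos φ = sec φ.
At 45°: h = 1.000, k = 1.414; principal scales a = 1.414, b = 1.000.
sin(ω/2) = (a − b)/(a + b) = 0.4142/2.414 = 0.1716, so ω = 2 arcsin(0.1716) ≈ 19.8°.

19.8°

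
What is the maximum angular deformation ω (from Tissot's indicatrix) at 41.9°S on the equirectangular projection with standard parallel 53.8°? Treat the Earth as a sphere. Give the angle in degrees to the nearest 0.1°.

13.2°

The equidistant cylindrical projection with φ₀ = 53.8° has h = 1 (meridians true) and k = cos φ₀ / cos φ along parallels.
At 41.9°: h = 1.000, k = 0.7935; principal scales a = 1.000, b = 0.7935.
sin(ω/2) = (a − b)/(a + b) = 0.2065/1.793 = 0.1151, so ω = 2 arcsin(0.1151) ≈ 13.2°.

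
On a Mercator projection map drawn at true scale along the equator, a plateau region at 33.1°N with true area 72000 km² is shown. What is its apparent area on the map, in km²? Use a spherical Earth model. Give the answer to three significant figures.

The Mercator projection is conformal; its linear scale factor is the same in every direction and equals sec φ = 1/cos φ.
Areal scale = k² = sec²φ = 1/cos²(33.1°) = 1/0.8377² = 1.425.
Apparent area = 72000 × 1.425 ≈ 103000 km².

103000 km²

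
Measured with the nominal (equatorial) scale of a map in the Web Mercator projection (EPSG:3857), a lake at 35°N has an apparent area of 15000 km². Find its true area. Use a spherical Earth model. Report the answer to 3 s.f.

The Mercator projection is conformal; its linear scale factor is the same in every direction and equals sec φ = 1/cos φ.
Areal scale = k² = sec²φ = 1/cos²(35°) = 1/0.8192² = 1.490.
True area = apparent / (areal scale) = 15000 / 1.490 ≈ 10100 km².

10100 km²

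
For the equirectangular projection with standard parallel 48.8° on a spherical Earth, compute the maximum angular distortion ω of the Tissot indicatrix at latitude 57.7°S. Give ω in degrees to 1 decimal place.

12.0°

The equidistant cylindrical projection with φ₀ = 48.8° has h = 1 (meridians true) and k = cos φ₀ / cos φ along parallels.
At 57.7°: h = 1.000, k = 1.233; principal scales a = 1.233, b = 1.000.
sin(ω/2) = (a − b)/(a + b) = 0.2327/2.233 = 0.1042, so ω = 2 arcsin(0.1042) ≈ 12.0°.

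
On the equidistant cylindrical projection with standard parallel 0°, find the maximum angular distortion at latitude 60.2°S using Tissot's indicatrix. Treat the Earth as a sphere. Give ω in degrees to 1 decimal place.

39.3°

Plate carrée maps x = Rλ, y = Rφ. The meridian scale is h = 1 and the parallel scale is k = 1/cos φ = sec φ.
At 60.2°: h = 1.000, k = 2.012; principal scales a = 2.012, b = 1.000.
sin(ω/2) = (a − b)/(a + b) = 1.012/3.012 = 0.3360, so ω = 2 arcsin(0.3360) ≈ 39.3°.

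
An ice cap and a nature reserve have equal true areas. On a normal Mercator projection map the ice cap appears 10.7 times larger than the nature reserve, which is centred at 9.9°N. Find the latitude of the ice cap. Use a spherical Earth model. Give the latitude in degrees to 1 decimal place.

On Mercator, (apparent₁)/(apparent₂) = sec²φ₁ / sec²φ₂ when true areas are equal.
cos²φ₂ / cos²φ₁ = 10.7  ⇒  cos φ₁ = cos 9.9° / √10.7 = 0.9851/3.271 = 0.3012.
φ₁ = arccos(0.3012) ≈ 72.5°.

72.5°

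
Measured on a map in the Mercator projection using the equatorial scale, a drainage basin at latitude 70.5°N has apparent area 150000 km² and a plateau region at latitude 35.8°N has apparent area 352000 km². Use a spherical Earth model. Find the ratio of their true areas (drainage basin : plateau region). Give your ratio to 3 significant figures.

0.0722

Since Mercator area scale is 1/cos²φ, the true area equals the apparent area multiplied by cos²φ.
True area of drainage basin: 150000 × cos²(70.5°) = 150000 × 0.1114 = 16710 km².
True area of plateau region: 352000 × cos²(35.8°) = 352000 × 0.6578 = 231600 km².
Ratio = 16710 / 231600 ≈ 0.0722.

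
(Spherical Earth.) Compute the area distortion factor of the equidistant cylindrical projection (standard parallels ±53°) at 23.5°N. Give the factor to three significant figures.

0.656

The equidistant cylindrical projection with φ₀ = 53° has h = 1 (meridians true) and k = cos φ₀ / cos φ along parallels.
Areal scale = h·k = 1 × cos φ₀ / cos φ; at 23.5°, h = 1.000, k = 0.6562, so h·k = 0.6562.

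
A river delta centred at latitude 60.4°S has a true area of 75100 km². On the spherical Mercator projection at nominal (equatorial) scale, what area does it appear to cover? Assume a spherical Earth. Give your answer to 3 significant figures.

308000 km²

For Mercator, h = k = sec φ (a conformal cylindrical projection has a single point scale, 1/cos φ).
Areal scale = k² = sec²φ = 1/cos²(60.4°) = 1/0.4939² = 4.099.
Apparent area = 75100 × 4.099 ≈ 308000 km².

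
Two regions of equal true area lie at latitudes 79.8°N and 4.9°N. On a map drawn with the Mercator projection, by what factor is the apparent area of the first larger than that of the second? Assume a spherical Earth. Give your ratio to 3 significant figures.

Mercator is conformal with k = sec φ, so areal scale = k² = sec²φ.
At 79.8°: sec²(79.8°) = 1/0.1771² = 31.89.
At 4.9°: sec²(4.9°) = 1/0.9963² = 1.007.
Ratio = 31.89/1.007 = cos²(4.9°)/cos²(79.8°) ≈ 31.7.

31.7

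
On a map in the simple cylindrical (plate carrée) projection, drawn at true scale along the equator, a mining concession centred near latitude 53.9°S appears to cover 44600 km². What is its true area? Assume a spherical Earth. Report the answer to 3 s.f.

In the plate carrée (x = Rλ, y = Rφ), meridians are true-scale (h = 1) and parallels are stretched by k = sec φ.
Areal scale = h·k = 1 × sec φ; at 53.9°, h = 1.000, k = 1.697, so h·k = 1.697.
True area = apparent / (areal scale) = 44600 / 1.697 ≈ 26300 km².

26300 km²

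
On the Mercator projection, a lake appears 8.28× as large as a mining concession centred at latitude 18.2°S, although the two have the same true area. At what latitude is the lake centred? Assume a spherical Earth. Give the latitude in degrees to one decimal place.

On Mercator, (apparent₁)/(apparent₂) = sec²φ₁ / sec²φ₂ when true areas are equal.
cos²φ₂ / cos²φ₁ = 8.28  ⇒  cos φ₁ = cos 18.2° / √8.28 = 0.9500/2.877 = 0.3301.
φ₁ = arccos(0.3301) ≈ 70.7°.

70.7°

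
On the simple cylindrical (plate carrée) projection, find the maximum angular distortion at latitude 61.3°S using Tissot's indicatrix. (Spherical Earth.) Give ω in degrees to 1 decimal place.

Plate carrée maps x = Rλ, y = Rφ. The meridian scale is h = 1 and the parallel scale is k = 1/cos φ = sec φ.
At 61.3°: h = 1.000, k = 2.082; principal scales a = 2.082, b = 1.000.
sin(ω/2) = (a − b)/(a + b) = 1.082/3.082 = 0.3511, so ω = 2 arcsin(0.3511) ≈ 41.1°.

41.1°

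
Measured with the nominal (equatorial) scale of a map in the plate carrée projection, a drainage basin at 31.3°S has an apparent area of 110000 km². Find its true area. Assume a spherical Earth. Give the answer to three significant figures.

For the equirectangular projection with φ₀ = 0 (plate carrée), h = 1 along meridians and k = sec φ along parallels.
Areal scale = h·k = 1 × sec φ; at 31.3°, h = 1.000, k = 1.170, so h·k = 1.170.
True area = apparent / (areal scale) = 110000 / 1.170 ≈ 94000 km².

94000 km²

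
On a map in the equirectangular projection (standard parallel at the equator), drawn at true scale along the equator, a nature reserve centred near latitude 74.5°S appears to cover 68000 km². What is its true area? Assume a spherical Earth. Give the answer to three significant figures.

For the equirectangular projection with φ₀ = 0 (plate carrée), h = 1 along meridians and k = sec φ along parallels.
Areal scale = h·k = 1 × sec φ; at 74.5°, h = 1.000, k = 3.742, so h·k = 3.742.
True area = apparent / (areal scale) = 68000 / 3.742 ≈ 18200 km².

18200 km²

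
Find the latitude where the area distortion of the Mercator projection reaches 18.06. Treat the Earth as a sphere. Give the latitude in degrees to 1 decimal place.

76.4°

Mercator areal scale is sec²φ.
sec²φ = 18.06  ⇒  cos²φ = 0.05537  ⇒  cos φ = 0.2353.
φ = arccos(0.2353) ≈ 76.4°.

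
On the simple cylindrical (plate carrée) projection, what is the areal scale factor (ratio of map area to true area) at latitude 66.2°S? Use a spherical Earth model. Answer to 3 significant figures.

Plate carrée maps x = Rλ, y = Rφ. The meridian scale is h = 1 and the parallel scale is k = 1/cos φ = sec φ.
Areal scale = h·k = 1 × sec φ; at 66.2°, h = 1.000, k = 2.478, so h·k = 2.478.

2.48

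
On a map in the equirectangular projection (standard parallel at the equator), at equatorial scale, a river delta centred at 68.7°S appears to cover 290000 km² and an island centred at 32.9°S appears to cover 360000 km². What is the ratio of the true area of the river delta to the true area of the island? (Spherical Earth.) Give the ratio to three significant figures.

On the plate carrée, areal scale = h·k = 1 × sec φ, so true area = apparent × cos φ.
True area of river delta: 290000 × cos(68.7°) = 290000 × 0.3633 = 105300 km².
True area of island: 360000 × cos(32.9°) = 360000 × 0.8396 = 302300 km².
Ratio = 105300 / 302300 ≈ 0.349.

0.349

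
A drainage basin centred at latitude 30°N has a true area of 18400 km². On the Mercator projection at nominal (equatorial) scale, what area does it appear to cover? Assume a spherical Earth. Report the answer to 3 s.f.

The Mercator projection is conformal; its linear scale factor is the same in every direction and equals sec φ = 1/cos φ.
Areal scale = k² = sec²φ = 1/cos²(30°) = 1/0.8660² = 1.333.
Apparent area = 18400 × 1.333 ≈ 24500 km².

24500 km²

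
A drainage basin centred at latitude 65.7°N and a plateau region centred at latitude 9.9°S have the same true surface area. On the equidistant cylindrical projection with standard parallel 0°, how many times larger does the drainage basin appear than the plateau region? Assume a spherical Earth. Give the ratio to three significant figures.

2.39

In the plate carrée (x = Rλ, y = Rφ), meridians are true-scale (h = 1) and parallels are stretched by k = sec φ.
Areal scale at 65.7°: h·k = 1.000 × 2.430 = 2.430.
Areal scale at 9.9°: h·k = 1.000 × 1.015 = 1.015.
Ratio = 2.430/1.015 ≈ 2.39.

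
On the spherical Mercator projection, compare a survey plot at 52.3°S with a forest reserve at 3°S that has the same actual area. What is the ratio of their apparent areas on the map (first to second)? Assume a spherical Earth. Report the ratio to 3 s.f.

Mercator is conformal with k = sec φ, so areal scale = k² = sec²φ.
At 52.3°: sec²(52.3°) = 1/0.6115² = 2.674.
At 3°: sec²(3°) = 1/0.9986² = 1.003.
Ratio = 2.674/1.003 = cos²(3°)/cos²(52.3°) ≈ 2.67.

2.67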